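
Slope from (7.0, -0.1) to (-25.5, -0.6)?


slope = (y2-y1)/(x2-x1) = ((-0.6)-(-0.1))/((-25.5)-7) = (-0.5)/(-32.5) = 0.0154

0.0154


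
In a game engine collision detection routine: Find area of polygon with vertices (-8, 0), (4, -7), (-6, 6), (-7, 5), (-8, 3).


Shoelace sum: ((-8)*(-7) - 4*0) + (4*6 - (-6)*(-7)) + ((-6)*5 - (-7)*6) + ((-7)*3 - (-8)*5) + ((-8)*0 - (-8)*3)
= 93
Area = |93|/2 = 46.5

46.5


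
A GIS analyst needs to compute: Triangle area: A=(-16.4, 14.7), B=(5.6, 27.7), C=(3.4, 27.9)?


Area = |x_A(y_B-y_C) + x_B(y_C-y_A) + x_C(y_A-y_B)|/2
= |3.28 + 73.92 + (-44.2)|/2
= 33/2 = 16.5

16.5


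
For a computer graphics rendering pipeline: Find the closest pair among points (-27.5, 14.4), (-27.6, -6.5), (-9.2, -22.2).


d(P0,P1) = 20.9002, d(P0,P2) = 40.92, d(P1,P2) = 24.1878
Closest: P0 and P1

Closest pair: (-27.5, 14.4) and (-27.6, -6.5), distance = 20.9002


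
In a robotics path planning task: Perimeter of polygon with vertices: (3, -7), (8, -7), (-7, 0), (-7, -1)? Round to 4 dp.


Sides: (3, -7)->(8, -7): sqrt(25) = 5, (8, -7)->(-7, 0): sqrt(274) = 16.552945, (-7, 0)->(-7, -1): sqrt(1) = 1, (-7, -1)->(3, -7): sqrt(136) = 11.661904
Sum = 34.214849
Perimeter = 34.2148

34.2148


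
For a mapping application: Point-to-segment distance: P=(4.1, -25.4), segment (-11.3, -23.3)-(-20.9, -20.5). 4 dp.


Project P onto AB: t = 0 (clamped to [0,1])
Closest point on segment: (-11.3, -23.3)
Distance: 15.5425

15.5425


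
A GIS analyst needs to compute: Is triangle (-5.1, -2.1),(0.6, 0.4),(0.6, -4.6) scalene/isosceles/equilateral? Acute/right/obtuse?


Side lengths squared: AB^2=38.74, BC^2=25, CA^2=38.74
Sorted: [25, 38.74, 38.74]
By sides: Isosceles, By angles: Acute

Isosceles, Acute


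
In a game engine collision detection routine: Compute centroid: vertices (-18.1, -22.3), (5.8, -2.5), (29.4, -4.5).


Centroid = ((x_A+x_B+x_C)/3, (y_A+y_B+y_C)/3)
= (((-18.1)+5.8+29.4)/3, ((-22.3)+(-2.5)+(-4.5))/3)
= (5.7, -9.7667)

(5.7, -9.7667)


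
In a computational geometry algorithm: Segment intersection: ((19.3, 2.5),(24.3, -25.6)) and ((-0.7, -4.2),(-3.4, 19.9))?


Cross products: d1=-500.09, d2=-544.72, d3=-595.5, d4=-550.87
d1*d2 < 0 and d3*d4 < 0? no

No, they don't intersect


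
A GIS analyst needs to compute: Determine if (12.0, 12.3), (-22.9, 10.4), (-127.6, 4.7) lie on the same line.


Cross product: ((-22.9)-12)*(4.7-12.3) - (10.4-12.3)*((-127.6)-12)
= 0

Yes, collinear


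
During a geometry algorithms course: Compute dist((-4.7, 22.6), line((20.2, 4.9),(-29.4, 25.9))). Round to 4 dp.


|cross product| = 355.02
|line direction| = sqrt(2901.16) = 53.8624
Distance = 355.02/sqrt(2901.16) = 6.5912

6.5912


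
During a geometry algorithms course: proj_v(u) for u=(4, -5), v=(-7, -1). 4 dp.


u.v = -23, |v| = sqrt(50) = 7.0711
Scalar projection = u.v / |v| = -23 / sqrt(50) = -3.2527

-3.2527


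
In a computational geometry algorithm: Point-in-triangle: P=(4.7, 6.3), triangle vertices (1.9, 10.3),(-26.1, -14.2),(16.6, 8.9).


Cross products: AB x AP = 180.6, BC x BP = 163.87, CA x CP = 54.88
All same sign? yes

Yes, inside


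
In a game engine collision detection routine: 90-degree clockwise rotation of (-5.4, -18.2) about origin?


90° CW: (x,y) -> (y, -x)
(-5.4,-18.2) -> (-18.2, 5.4)

(-18.2, 5.4)


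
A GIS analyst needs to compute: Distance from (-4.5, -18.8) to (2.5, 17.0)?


dx=7, dy=35.8
d^2 = 7^2 + 35.8^2 = 1330.64
d = sqrt(1330.64) = 36.4779

36.4779


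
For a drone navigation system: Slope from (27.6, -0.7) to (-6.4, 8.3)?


slope = (y2-y1)/(x2-x1) = (8.3-(-0.7))/((-6.4)-27.6) = 9/(-34) = -0.2647

-0.2647


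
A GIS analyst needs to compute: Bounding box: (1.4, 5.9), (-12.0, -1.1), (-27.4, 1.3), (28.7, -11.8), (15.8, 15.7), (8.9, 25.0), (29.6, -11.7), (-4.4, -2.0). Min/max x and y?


x range: [-27.4, 29.6]
y range: [-11.8, 25]
Bounding box: (-27.4,-11.8) to (29.6,25)

(-27.4,-11.8) to (29.6,25)


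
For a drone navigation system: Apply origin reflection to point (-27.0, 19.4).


Reflection over origin: (x,y) -> (-x,-y)
(-27, 19.4) -> (27, -19.4)

(27, -19.4)


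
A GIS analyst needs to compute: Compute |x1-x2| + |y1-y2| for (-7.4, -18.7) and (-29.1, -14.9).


|(-7.4)-(-29.1)| + |(-18.7)-(-14.9)| = 21.7 + 3.8 = 25.5

25.5


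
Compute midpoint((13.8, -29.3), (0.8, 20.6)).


M = ((13.8+0.8)/2, ((-29.3)+20.6)/2)
= (7.3, -4.35)

(7.3, -4.35)


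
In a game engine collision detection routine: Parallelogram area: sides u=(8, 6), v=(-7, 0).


|u x v| = |8*0 - 6*(-7)|
= |0 - (-42)| = 42

42


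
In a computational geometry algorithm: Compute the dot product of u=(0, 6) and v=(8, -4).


u . v = u_x*v_x + u_y*v_y = 0*8 + 6*(-4)
= 0 + (-24) = -24

-24


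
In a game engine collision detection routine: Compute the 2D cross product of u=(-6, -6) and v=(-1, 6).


u x v = u_x*v_y - u_y*v_x = (-6)*6 - (-6)*(-1)
= (-36) - 6 = -42

-42


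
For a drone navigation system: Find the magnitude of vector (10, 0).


|u| = sqrt(10^2 + 0^2) = sqrt(100) = 10

10


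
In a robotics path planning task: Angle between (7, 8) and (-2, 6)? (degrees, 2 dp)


u.v = 34, |u| = sqrt(113) = 10.6301, |v| = sqrt(40) = 6.3246
cos(theta) = u.v/(|u||v|) = 34/sqrt(4520) = 0.505719
theta = acos(0.505719) = 59.62 degrees

59.62 degrees


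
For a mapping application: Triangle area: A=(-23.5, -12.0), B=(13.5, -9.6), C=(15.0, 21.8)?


Area = |x_A(y_B-y_C) + x_B(y_C-y_A) + x_C(y_A-y_B)|/2
= |737.9 + 456.3 + (-36)|/2
= 1158.2/2 = 579.1

579.1


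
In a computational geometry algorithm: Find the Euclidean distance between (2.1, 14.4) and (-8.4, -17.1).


dx=-10.5, dy=-31.5
d^2 = (-10.5)^2 + (-31.5)^2 = 1102.5
d = sqrt(1102.5) = 33.2039

33.2039


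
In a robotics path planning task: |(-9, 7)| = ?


|u| = sqrt((-9)^2 + 7^2) = sqrt(130) = 11.4018

11.4018


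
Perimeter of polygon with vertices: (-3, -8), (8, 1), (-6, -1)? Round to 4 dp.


Sides: (-3, -8)->(8, 1): sqrt(202) = 14.21267, (8, 1)->(-6, -1): sqrt(200) = 14.142136, (-6, -1)->(-3, -8): sqrt(58) = 7.615773
Sum = 35.970579
Perimeter = 35.9706

35.9706


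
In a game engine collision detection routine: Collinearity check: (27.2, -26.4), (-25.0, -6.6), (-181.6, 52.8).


Cross product: ((-25)-27.2)*(52.8-(-26.4)) - ((-6.6)-(-26.4))*((-181.6)-27.2)
= 0

Yes, collinear


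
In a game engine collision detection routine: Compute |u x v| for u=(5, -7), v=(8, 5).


|u x v| = |5*5 - (-7)*8|
= |25 - (-56)| = 81

81


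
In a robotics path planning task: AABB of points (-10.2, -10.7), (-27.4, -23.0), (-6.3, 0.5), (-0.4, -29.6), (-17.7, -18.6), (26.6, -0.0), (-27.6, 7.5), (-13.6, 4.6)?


x range: [-27.6, 26.6]
y range: [-29.6, 7.5]
Bounding box: (-27.6,-29.6) to (26.6,7.5)

(-27.6,-29.6) to (26.6,7.5)


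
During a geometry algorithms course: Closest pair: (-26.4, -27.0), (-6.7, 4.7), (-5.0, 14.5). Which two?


d(P0,P1) = 37.3226, d(P0,P2) = 46.6927, d(P1,P2) = 9.9464
Closest: P1 and P2

Closest pair: (-6.7, 4.7) and (-5.0, 14.5), distance = 9.9464


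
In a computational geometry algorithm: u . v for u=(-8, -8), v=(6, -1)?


u . v = u_x*v_x + u_y*v_y = (-8)*6 + (-8)*(-1)
= (-48) + 8 = -40

-40


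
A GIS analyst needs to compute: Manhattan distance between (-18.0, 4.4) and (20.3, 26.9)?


|(-18)-20.3| + |4.4-26.9| = 38.3 + 22.5 = 60.8

60.8


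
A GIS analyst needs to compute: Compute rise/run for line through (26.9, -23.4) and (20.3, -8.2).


slope = (y2-y1)/(x2-x1) = ((-8.2)-(-23.4))/(20.3-26.9) = 15.2/(-6.6) = -2.303

-2.303


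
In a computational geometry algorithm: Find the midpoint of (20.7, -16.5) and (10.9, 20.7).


M = ((20.7+10.9)/2, ((-16.5)+20.7)/2)
= (15.8, 2.1)

(15.8, 2.1)


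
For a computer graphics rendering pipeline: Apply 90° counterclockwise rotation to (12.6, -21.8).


90° CCW: (x,y) -> (-y, x)
(12.6,-21.8) -> (21.8, 12.6)

(21.8, 12.6)


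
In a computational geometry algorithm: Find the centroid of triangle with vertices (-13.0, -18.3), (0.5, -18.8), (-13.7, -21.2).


Centroid = ((x_A+x_B+x_C)/3, (y_A+y_B+y_C)/3)
= (((-13)+0.5+(-13.7))/3, ((-18.3)+(-18.8)+(-21.2))/3)
= (-8.7333, -19.4333)

(-8.7333, -19.4333)


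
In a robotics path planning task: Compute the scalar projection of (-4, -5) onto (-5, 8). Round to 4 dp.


u.v = -20, |v| = sqrt(89) = 9.434
Scalar projection = u.v / |v| = -20 / sqrt(89) = -2.12

-2.12


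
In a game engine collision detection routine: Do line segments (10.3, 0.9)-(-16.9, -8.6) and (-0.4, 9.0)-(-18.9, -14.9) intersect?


Cross products: d1=405.58, d2=-68.75, d3=-321.97, d4=152.36
d1*d2 < 0 and d3*d4 < 0? yes

Yes, they intersect


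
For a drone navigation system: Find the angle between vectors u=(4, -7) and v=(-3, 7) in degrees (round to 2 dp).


u.v = -61, |u| = sqrt(65) = 8.0623, |v| = sqrt(58) = 7.6158
cos(theta) = u.v/(|u||v|) = -61/sqrt(3770) = -0.99348
theta = acos(-0.99348) = 173.45 degrees

173.45 degrees


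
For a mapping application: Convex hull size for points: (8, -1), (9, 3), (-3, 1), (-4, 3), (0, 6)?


Convex hull vertices (CCW): (-4, 3), (-3, 1), (8, -1), (9, 3), (0, 6)
Count = 5

5


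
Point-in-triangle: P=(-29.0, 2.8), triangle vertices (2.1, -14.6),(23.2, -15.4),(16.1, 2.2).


Cross products: AB x AP = 342.26, BC x BP = 789.5, CA x CP = -766.08
All same sign? no

No, outside


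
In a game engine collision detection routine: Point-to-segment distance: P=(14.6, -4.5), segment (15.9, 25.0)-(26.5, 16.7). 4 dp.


Project P onto AB: t = 1 (clamped to [0,1])
Closest point on segment: (26.5, 16.7)
Distance: 24.3115

24.3115


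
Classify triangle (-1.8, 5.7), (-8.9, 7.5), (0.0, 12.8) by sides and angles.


Side lengths squared: AB^2=53.65, BC^2=107.3, CA^2=53.65
Sorted: [53.65, 53.65, 107.3]
By sides: Isosceles, By angles: Right

Isosceles, Right


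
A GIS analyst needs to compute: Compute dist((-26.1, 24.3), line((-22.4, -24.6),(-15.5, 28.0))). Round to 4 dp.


|cross product| = 532.03
|line direction| = sqrt(2814.37) = 53.0506
Distance = 532.03/sqrt(2814.37) = 10.0287

10.0287


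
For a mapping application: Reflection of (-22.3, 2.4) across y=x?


Reflection over y=x: (x,y) -> (y,x)
(-22.3, 2.4) -> (2.4, -22.3)

(2.4, -22.3)


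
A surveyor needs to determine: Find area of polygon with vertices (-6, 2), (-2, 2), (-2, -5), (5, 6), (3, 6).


Shoelace sum: ((-6)*2 - (-2)*2) + ((-2)*(-5) - (-2)*2) + ((-2)*6 - 5*(-5)) + (5*6 - 3*6) + (3*2 - (-6)*6)
= 73
Area = |73|/2 = 36.5

36.5


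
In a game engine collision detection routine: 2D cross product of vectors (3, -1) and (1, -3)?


u x v = u_x*v_y - u_y*v_x = 3*(-3) - (-1)*1
= (-9) - (-1) = -8

-8


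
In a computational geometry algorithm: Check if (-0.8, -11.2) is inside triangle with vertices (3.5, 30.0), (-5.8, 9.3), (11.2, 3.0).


Cross products: AB x AP = 294.15, BC x BP = -317, CA x CP = 433.34
All same sign? no

No, outside


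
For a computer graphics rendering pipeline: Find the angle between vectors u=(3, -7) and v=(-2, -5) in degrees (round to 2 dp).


u.v = 29, |u| = sqrt(58) = 7.6158, |v| = sqrt(29) = 5.3852
cos(theta) = u.v/(|u||v|) = 29/sqrt(1682) = 0.707107
theta = acos(0.707107) = 45 degrees

45 degrees


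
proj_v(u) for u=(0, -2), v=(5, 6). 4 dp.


u.v = -12, |v| = sqrt(61) = 7.8102
Scalar projection = u.v / |v| = -12 / sqrt(61) = -1.5364

-1.5364


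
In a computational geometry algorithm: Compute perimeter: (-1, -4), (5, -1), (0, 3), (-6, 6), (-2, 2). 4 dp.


Sides: (-1, -4)->(5, -1): sqrt(45) = 6.708204, (5, -1)->(0, 3): sqrt(41) = 6.403124, (0, 3)->(-6, 6): sqrt(45) = 6.708204, (-6, 6)->(-2, 2): sqrt(32) = 5.656854, (-2, 2)->(-1, -4): sqrt(37) = 6.082763
Sum = 31.559149
Perimeter = 31.5591

31.5591


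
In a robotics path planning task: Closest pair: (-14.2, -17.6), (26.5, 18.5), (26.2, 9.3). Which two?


d(P0,P1) = 54.4031, d(P0,P2) = 48.5363, d(P1,P2) = 9.2049
Closest: P1 and P2

Closest pair: (26.5, 18.5) and (26.2, 9.3), distance = 9.2049


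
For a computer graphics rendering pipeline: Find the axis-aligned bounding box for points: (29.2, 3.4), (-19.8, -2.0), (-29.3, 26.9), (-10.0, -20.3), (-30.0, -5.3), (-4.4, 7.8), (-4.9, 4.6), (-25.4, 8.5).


x range: [-30, 29.2]
y range: [-20.3, 26.9]
Bounding box: (-30,-20.3) to (29.2,26.9)

(-30,-20.3) to (29.2,26.9)


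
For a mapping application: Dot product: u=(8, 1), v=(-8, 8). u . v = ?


u . v = u_x*v_x + u_y*v_y = 8*(-8) + 1*8
= (-64) + 8 = -56

-56


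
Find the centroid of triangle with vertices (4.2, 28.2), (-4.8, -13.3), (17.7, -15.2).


Centroid = ((x_A+x_B+x_C)/3, (y_A+y_B+y_C)/3)
= ((4.2+(-4.8)+17.7)/3, (28.2+(-13.3)+(-15.2))/3)
= (5.7, -0.1)

(5.7, -0.1)


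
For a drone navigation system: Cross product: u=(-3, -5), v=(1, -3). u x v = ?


u x v = u_x*v_y - u_y*v_x = (-3)*(-3) - (-5)*1
= 9 - (-5) = 14

14


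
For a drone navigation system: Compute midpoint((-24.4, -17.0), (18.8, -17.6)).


M = (((-24.4)+18.8)/2, ((-17)+(-17.6))/2)
= (-2.8, -17.3)

(-2.8, -17.3)


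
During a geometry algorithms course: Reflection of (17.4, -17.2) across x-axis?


Reflection over x-axis: (x,y) -> (x,-y)
(17.4, -17.2) -> (17.4, 17.2)

(17.4, 17.2)


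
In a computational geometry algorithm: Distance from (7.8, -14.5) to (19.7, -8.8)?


dx=11.9, dy=5.7
d^2 = 11.9^2 + 5.7^2 = 174.1
d = sqrt(174.1) = 13.1947

13.1947


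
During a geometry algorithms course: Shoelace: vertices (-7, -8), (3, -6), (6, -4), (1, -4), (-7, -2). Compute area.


Shoelace sum: ((-7)*(-6) - 3*(-8)) + (3*(-4) - 6*(-6)) + (6*(-4) - 1*(-4)) + (1*(-2) - (-7)*(-4)) + ((-7)*(-8) - (-7)*(-2))
= 82
Area = |82|/2 = 41

41


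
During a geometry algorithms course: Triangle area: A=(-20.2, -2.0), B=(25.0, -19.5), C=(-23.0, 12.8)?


Area = |x_A(y_B-y_C) + x_B(y_C-y_A) + x_C(y_A-y_B)|/2
= |652.46 + 370 + (-402.5)|/2
= 619.96/2 = 309.98

309.98


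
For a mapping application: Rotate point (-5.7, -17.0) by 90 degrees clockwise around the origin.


90° CW: (x,y) -> (y, -x)
(-5.7,-17) -> (-17, 5.7)

(-17, 5.7)


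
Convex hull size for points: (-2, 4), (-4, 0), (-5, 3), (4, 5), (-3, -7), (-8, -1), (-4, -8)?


Convex hull vertices (CCW): (-8, -1), (-4, -8), (-3, -7), (4, 5), (-2, 4), (-5, 3)
Count = 6

6


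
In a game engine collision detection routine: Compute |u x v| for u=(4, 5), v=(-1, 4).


|u x v| = |4*4 - 5*(-1)|
= |16 - (-5)| = 21

21


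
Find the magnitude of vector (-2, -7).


|u| = sqrt((-2)^2 + (-7)^2) = sqrt(53) = 7.2801

7.2801


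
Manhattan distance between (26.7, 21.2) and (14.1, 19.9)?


|26.7-14.1| + |21.2-19.9| = 12.6 + 1.3 = 13.9

13.9


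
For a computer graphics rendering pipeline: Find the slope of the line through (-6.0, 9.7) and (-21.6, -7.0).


slope = (y2-y1)/(x2-x1) = ((-7)-9.7)/((-21.6)-(-6)) = (-16.7)/(-15.6) = 1.0705

1.0705


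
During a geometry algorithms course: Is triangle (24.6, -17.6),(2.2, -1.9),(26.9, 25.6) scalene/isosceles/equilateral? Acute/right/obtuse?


Side lengths squared: AB^2=748.25, BC^2=1366.34, CA^2=1871.53
Sorted: [748.25, 1366.34, 1871.53]
By sides: Scalene, By angles: Acute

Scalene, Acute


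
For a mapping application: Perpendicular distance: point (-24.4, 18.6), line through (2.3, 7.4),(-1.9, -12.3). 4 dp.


|cross product| = 573.03
|line direction| = sqrt(405.73) = 20.1427
Distance = 573.03/sqrt(405.73) = 28.4485

28.4485


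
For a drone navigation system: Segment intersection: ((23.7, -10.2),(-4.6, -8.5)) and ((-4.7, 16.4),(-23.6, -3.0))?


Cross products: d1=1053.7, d2=472.55, d3=-704.5, d4=-123.35
d1*d2 < 0 and d3*d4 < 0? no

No, they don't intersect


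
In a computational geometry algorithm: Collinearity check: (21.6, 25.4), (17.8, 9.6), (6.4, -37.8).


Cross product: (17.8-21.6)*((-37.8)-25.4) - (9.6-25.4)*(6.4-21.6)
= 0

Yes, collinear


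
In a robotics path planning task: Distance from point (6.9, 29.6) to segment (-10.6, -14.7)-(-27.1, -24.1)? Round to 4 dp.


Project P onto AB: t = 0 (clamped to [0,1])
Closest point on segment: (-10.6, -14.7)
Distance: 47.6313

47.6313


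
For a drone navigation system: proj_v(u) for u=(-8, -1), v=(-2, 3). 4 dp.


u.v = 13, |v| = sqrt(13) = 3.6056
Scalar projection = u.v / |v| = 13 / sqrt(13) = 3.6056

3.6056


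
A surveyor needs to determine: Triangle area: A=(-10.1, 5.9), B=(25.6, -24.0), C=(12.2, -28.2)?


Area = |x_A(y_B-y_C) + x_B(y_C-y_A) + x_C(y_A-y_B)|/2
= |(-42.42) + (-872.96) + 364.78|/2
= 550.6/2 = 275.3

275.3


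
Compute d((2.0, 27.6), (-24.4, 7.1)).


dx=-26.4, dy=-20.5
d^2 = (-26.4)^2 + (-20.5)^2 = 1117.21
d = sqrt(1117.21) = 33.4247

33.4247


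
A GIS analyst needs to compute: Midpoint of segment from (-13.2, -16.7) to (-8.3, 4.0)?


M = (((-13.2)+(-8.3))/2, ((-16.7)+4)/2)
= (-10.75, -6.35)

(-10.75, -6.35)


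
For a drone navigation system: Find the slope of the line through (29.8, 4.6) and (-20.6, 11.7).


slope = (y2-y1)/(x2-x1) = (11.7-4.6)/((-20.6)-29.8) = 7.1/(-50.4) = -0.1409

-0.1409


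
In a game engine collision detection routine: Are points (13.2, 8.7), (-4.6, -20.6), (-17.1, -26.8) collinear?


Cross product: ((-4.6)-13.2)*((-26.8)-8.7) - ((-20.6)-8.7)*((-17.1)-13.2)
= -255.89

No, not collinear


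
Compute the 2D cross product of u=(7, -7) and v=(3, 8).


u x v = u_x*v_y - u_y*v_x = 7*8 - (-7)*3
= 56 - (-21) = 77

77


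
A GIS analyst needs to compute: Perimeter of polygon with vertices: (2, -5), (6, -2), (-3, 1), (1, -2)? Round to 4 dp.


Sides: (2, -5)->(6, -2): sqrt(25) = 5, (6, -2)->(-3, 1): sqrt(90) = 9.486833, (-3, 1)->(1, -2): sqrt(25) = 5, (1, -2)->(2, -5): sqrt(10) = 3.162278
Sum = 22.649111
Perimeter = 22.6491

22.6491


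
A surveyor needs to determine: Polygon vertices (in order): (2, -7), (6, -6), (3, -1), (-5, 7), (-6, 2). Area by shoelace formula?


Shoelace sum: (2*(-6) - 6*(-7)) + (6*(-1) - 3*(-6)) + (3*7 - (-5)*(-1)) + ((-5)*2 - (-6)*7) + ((-6)*(-7) - 2*2)
= 128
Area = |128|/2 = 64

64


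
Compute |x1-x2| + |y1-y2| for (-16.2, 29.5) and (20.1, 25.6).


|(-16.2)-20.1| + |29.5-25.6| = 36.3 + 3.9 = 40.2

40.2


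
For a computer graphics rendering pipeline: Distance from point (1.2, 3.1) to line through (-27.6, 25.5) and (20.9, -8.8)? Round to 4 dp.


|cross product| = 98.56
|line direction| = sqrt(3528.74) = 59.4032
Distance = 98.56/sqrt(3528.74) = 1.6592

1.6592


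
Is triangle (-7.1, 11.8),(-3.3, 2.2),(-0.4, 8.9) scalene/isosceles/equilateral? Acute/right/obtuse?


Side lengths squared: AB^2=106.6, BC^2=53.3, CA^2=53.3
Sorted: [53.3, 53.3, 106.6]
By sides: Isosceles, By angles: Right

Isosceles, Right


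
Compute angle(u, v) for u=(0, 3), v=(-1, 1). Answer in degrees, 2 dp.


u.v = 3, |u| = sqrt(9) = 3, |v| = sqrt(2) = 1.4142
cos(theta) = u.v/(|u||v|) = 3/sqrt(18) = 0.707107
theta = acos(0.707107) = 45 degrees

45 degrees


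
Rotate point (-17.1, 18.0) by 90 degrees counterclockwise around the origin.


90° CCW: (x,y) -> (-y, x)
(-17.1,18) -> (-18, -17.1)

(-18, -17.1)


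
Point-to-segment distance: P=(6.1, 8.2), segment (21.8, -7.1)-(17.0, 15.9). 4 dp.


Project P onto AB: t = 0.774 (clamped to [0,1])
Closest point on segment: (18.085, 10.7012)
Distance: 12.2432

12.2432


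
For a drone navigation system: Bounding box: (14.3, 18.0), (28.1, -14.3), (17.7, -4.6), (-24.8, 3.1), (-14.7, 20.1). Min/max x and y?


x range: [-24.8, 28.1]
y range: [-14.3, 20.1]
Bounding box: (-24.8,-14.3) to (28.1,20.1)

(-24.8,-14.3) to (28.1,20.1)


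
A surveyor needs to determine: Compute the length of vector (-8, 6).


|u| = sqrt((-8)^2 + 6^2) = sqrt(100) = 10

10


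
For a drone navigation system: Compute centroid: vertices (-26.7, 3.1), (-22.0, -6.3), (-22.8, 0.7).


Centroid = ((x_A+x_B+x_C)/3, (y_A+y_B+y_C)/3)
= (((-26.7)+(-22)+(-22.8))/3, (3.1+(-6.3)+0.7)/3)
= (-23.8333, -0.8333)

(-23.8333, -0.8333)


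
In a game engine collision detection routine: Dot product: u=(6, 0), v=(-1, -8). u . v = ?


u . v = u_x*v_x + u_y*v_y = 6*(-1) + 0*(-8)
= (-6) + 0 = -6

-6


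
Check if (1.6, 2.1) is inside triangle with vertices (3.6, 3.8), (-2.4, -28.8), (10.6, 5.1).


Cross products: AB x AP = -55, BC x BP = 266.1, CA x CP = 9.3
All same sign? no

No, outside


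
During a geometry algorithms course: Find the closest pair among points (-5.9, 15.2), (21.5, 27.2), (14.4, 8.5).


d(P0,P1) = 29.9125, d(P0,P2) = 21.3771, d(P1,P2) = 20.0025
Closest: P1 and P2

Closest pair: (21.5, 27.2) and (14.4, 8.5), distance = 20.0025


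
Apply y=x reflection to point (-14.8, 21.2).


Reflection over y=x: (x,y) -> (y,x)
(-14.8, 21.2) -> (21.2, -14.8)

(21.2, -14.8)


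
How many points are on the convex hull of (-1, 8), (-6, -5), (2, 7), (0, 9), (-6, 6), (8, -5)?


Convex hull vertices (CCW): (-6, -5), (8, -5), (2, 7), (0, 9), (-6, 6)
Count = 5

5


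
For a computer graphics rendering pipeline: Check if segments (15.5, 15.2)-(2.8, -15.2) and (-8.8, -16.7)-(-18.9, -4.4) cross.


Cross products: d1=-621.08, d2=-157.83, d3=-333.59, d4=-796.84
d1*d2 < 0 and d3*d4 < 0? no

No, they don't intersect


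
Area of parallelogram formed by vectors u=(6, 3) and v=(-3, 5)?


|u x v| = |6*5 - 3*(-3)|
= |30 - (-9)| = 39

39


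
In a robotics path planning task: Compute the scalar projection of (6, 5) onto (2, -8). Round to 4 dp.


u.v = -28, |v| = sqrt(68) = 8.2462
Scalar projection = u.v / |v| = -28 / sqrt(68) = -3.3955

-3.3955


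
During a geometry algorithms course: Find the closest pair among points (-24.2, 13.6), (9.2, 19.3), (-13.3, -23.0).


d(P0,P1) = 33.8829, d(P0,P2) = 38.1886, d(P1,P2) = 47.9118
Closest: P0 and P1

Closest pair: (-24.2, 13.6) and (9.2, 19.3), distance = 33.8829


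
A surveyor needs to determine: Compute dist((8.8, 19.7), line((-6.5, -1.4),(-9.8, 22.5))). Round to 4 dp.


|cross product| = 435.3
|line direction| = sqrt(582.1) = 24.1267
Distance = 435.3/sqrt(582.1) = 18.0422

18.0422


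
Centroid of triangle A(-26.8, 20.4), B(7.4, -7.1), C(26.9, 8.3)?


Centroid = ((x_A+x_B+x_C)/3, (y_A+y_B+y_C)/3)
= (((-26.8)+7.4+26.9)/3, (20.4+(-7.1)+8.3)/3)
= (2.5, 7.2)

(2.5, 7.2)


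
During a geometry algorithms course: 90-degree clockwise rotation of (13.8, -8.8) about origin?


90° CW: (x,y) -> (y, -x)
(13.8,-8.8) -> (-8.8, -13.8)

(-8.8, -13.8)


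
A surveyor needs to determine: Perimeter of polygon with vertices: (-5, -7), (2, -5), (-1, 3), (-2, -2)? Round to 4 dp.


Sides: (-5, -7)->(2, -5): sqrt(53) = 7.28011, (2, -5)->(-1, 3): sqrt(73) = 8.544004, (-1, 3)->(-2, -2): sqrt(26) = 5.09902, (-2, -2)->(-5, -7): sqrt(34) = 5.830952
Sum = 26.754086
Perimeter = 26.7541

26.7541


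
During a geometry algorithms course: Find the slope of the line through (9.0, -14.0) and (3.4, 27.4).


slope = (y2-y1)/(x2-x1) = (27.4-(-14))/(3.4-9) = 41.4/(-5.6) = -7.3929

-7.3929


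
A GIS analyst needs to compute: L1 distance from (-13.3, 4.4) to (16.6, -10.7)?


|(-13.3)-16.6| + |4.4-(-10.7)| = 29.9 + 15.1 = 45

45


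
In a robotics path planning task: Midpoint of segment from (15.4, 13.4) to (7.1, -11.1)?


M = ((15.4+7.1)/2, (13.4+(-11.1))/2)
= (11.25, 1.15)

(11.25, 1.15)


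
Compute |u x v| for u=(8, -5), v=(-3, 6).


|u x v| = |8*6 - (-5)*(-3)|
= |48 - 15| = 33

33


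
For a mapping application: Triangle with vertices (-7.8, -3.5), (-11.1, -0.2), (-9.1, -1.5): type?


Side lengths squared: AB^2=21.78, BC^2=5.69, CA^2=5.69
Sorted: [5.69, 5.69, 21.78]
By sides: Isosceles, By angles: Obtuse

Isosceles, Obtuse


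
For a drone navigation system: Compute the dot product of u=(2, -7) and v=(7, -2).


u . v = u_x*v_x + u_y*v_y = 2*7 + (-7)*(-2)
= 14 + 14 = 28

28


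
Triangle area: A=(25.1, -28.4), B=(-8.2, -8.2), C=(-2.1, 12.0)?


Area = |x_A(y_B-y_C) + x_B(y_C-y_A) + x_C(y_A-y_B)|/2
= |(-507.02) + (-331.28) + 42.42|/2
= 795.88/2 = 397.94

397.94


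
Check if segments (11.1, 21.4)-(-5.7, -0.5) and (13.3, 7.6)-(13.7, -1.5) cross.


Cross products: d1=-14.5, d2=-176.14, d3=280.02, d4=441.66
d1*d2 < 0 and d3*d4 < 0? no

No, they don't intersect


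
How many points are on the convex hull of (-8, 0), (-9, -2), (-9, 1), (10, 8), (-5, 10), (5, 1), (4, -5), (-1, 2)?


Convex hull vertices (CCW): (-9, -2), (4, -5), (10, 8), (-5, 10), (-9, 1)
Count = 5

5


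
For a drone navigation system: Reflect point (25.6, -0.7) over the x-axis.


Reflection over x-axis: (x,y) -> (x,-y)
(25.6, -0.7) -> (25.6, 0.7)

(25.6, 0.7)


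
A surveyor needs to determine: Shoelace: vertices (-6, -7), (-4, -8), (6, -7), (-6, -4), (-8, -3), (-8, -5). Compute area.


Shoelace sum: ((-6)*(-8) - (-4)*(-7)) + ((-4)*(-7) - 6*(-8)) + (6*(-4) - (-6)*(-7)) + ((-6)*(-3) - (-8)*(-4)) + ((-8)*(-5) - (-8)*(-3)) + ((-8)*(-7) - (-6)*(-5))
= 58
Area = |58|/2 = 29

29


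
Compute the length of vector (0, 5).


|u| = sqrt(0^2 + 5^2) = sqrt(25) = 5

5


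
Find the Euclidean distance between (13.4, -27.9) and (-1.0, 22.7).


dx=-14.4, dy=50.6
d^2 = (-14.4)^2 + 50.6^2 = 2767.72
d = sqrt(2767.72) = 52.6091

52.6091


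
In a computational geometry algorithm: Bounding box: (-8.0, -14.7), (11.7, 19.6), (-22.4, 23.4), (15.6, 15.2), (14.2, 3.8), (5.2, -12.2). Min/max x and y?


x range: [-22.4, 15.6]
y range: [-14.7, 23.4]
Bounding box: (-22.4,-14.7) to (15.6,23.4)

(-22.4,-14.7) to (15.6,23.4)


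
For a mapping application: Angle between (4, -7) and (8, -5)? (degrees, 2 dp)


u.v = 67, |u| = sqrt(65) = 8.0623, |v| = sqrt(89) = 9.434
cos(theta) = u.v/(|u||v|) = 67/sqrt(5785) = 0.880893
theta = acos(0.880893) = 28.25 degrees

28.25 degrees


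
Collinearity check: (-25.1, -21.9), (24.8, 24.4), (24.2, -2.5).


Cross product: (24.8-(-25.1))*((-2.5)-(-21.9)) - (24.4-(-21.9))*(24.2-(-25.1))
= -1314.53

No, not collinear


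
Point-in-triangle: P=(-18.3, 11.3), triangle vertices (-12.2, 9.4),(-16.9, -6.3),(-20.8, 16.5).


Cross products: AB x AP = -104.7, BC x BP = -36.72, CA x CP = -26.97
All same sign? yes

Yes, inside


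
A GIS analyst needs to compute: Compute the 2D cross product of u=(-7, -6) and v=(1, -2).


u x v = u_x*v_y - u_y*v_x = (-7)*(-2) - (-6)*1
= 14 - (-6) = 20

20


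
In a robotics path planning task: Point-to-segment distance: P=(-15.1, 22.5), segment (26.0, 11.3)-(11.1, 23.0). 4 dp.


Project P onto AB: t = 1 (clamped to [0,1])
Closest point on segment: (11.1, 23)
Distance: 26.2048

26.2048


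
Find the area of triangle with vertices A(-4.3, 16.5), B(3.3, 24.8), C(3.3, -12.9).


Area = |x_A(y_B-y_C) + x_B(y_C-y_A) + x_C(y_A-y_B)|/2
= |(-162.11) + (-97.02) + (-27.39)|/2
= 286.52/2 = 143.26

143.26


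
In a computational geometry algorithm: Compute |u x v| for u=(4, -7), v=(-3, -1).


|u x v| = |4*(-1) - (-7)*(-3)|
= |(-4) - 21| = 25

25


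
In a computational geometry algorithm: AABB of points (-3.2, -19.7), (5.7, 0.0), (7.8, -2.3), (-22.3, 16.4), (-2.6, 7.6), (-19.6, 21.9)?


x range: [-22.3, 7.8]
y range: [-19.7, 21.9]
Bounding box: (-22.3,-19.7) to (7.8,21.9)

(-22.3,-19.7) to (7.8,21.9)


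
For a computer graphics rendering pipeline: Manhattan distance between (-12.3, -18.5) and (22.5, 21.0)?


|(-12.3)-22.5| + |(-18.5)-21| = 34.8 + 39.5 = 74.3

74.3


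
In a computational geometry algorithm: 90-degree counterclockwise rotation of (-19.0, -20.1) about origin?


90° CCW: (x,y) -> (-y, x)
(-19,-20.1) -> (20.1, -19)

(20.1, -19)


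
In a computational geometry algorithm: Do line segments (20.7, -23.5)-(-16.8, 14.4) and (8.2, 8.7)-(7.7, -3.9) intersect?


Cross products: d1=173.6, d2=-317.85, d3=-733.75, d4=-242.3
d1*d2 < 0 and d3*d4 < 0? no

No, they don't intersect


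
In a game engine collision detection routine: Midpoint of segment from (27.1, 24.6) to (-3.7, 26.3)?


M = ((27.1+(-3.7))/2, (24.6+26.3)/2)
= (11.7, 25.45)

(11.7, 25.45)


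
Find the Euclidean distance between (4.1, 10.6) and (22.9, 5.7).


dx=18.8, dy=-4.9
d^2 = 18.8^2 + (-4.9)^2 = 377.45
d = sqrt(377.45) = 19.4281

19.4281


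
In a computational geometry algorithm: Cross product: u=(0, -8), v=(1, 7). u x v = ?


u x v = u_x*v_y - u_y*v_x = 0*7 - (-8)*1
= 0 - (-8) = 8

8


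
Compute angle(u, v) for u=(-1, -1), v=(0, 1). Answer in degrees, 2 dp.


u.v = -1, |u| = sqrt(2) = 1.4142, |v| = sqrt(1) = 1
cos(theta) = u.v/(|u||v|) = -1/sqrt(2) = -0.707107
theta = acos(-0.707107) = 135 degrees

135 degrees


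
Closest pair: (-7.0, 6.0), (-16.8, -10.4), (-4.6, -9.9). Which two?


d(P0,P1) = 19.105, d(P0,P2) = 16.0801, d(P1,P2) = 12.2102
Closest: P1 and P2

Closest pair: (-16.8, -10.4) and (-4.6, -9.9), distance = 12.2102


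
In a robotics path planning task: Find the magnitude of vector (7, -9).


|u| = sqrt(7^2 + (-9)^2) = sqrt(130) = 11.4018

11.4018


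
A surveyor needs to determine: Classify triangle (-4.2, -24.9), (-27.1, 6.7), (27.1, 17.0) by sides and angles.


Side lengths squared: AB^2=1522.97, BC^2=3043.73, CA^2=2735.3
Sorted: [1522.97, 2735.3, 3043.73]
By sides: Scalene, By angles: Acute

Scalene, Acute


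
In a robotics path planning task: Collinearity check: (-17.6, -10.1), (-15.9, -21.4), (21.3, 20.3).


Cross product: ((-15.9)-(-17.6))*(20.3-(-10.1)) - ((-21.4)-(-10.1))*(21.3-(-17.6))
= 491.25

No, not collinear


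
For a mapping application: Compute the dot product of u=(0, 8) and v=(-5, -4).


u . v = u_x*v_x + u_y*v_y = 0*(-5) + 8*(-4)
= 0 + (-32) = -32

-32


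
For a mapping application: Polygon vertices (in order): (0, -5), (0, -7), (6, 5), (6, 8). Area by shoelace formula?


Shoelace sum: (0*(-7) - 0*(-5)) + (0*5 - 6*(-7)) + (6*8 - 6*5) + (6*(-5) - 0*8)
= 30
Area = |30|/2 = 15

15


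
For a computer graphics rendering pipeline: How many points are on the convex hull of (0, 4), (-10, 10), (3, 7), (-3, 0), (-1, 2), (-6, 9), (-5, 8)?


Convex hull vertices (CCW): (-10, 10), (-3, 0), (-1, 2), (3, 7)
Count = 4

4


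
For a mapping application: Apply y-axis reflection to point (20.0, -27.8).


Reflection over y-axis: (x,y) -> (-x,y)
(20, -27.8) -> (-20, -27.8)

(-20, -27.8)


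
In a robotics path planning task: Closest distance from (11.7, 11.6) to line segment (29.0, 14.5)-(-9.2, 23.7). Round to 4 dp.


Project P onto AB: t = 0.4108 (clamped to [0,1])
Closest point on segment: (13.3086, 18.2791)
Distance: 6.8701

6.8701


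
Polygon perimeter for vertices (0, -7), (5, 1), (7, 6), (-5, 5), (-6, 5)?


Sides: (0, -7)->(5, 1): sqrt(89) = 9.433981, (5, 1)->(7, 6): sqrt(29) = 5.385165, (7, 6)->(-5, 5): sqrt(145) = 12.041595, (-5, 5)->(-6, 5): sqrt(1) = 1, (-6, 5)->(0, -7): sqrt(180) = 13.416408
Sum = 41.277149
Perimeter = 41.2771

41.2771


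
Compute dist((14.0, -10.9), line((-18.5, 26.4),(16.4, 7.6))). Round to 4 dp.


|cross product| = 690.77
|line direction| = sqrt(1571.45) = 39.6415
Distance = 690.77/sqrt(1571.45) = 17.4254

17.4254


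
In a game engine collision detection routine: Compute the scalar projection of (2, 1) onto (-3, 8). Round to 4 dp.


u.v = 2, |v| = sqrt(73) = 8.544
Scalar projection = u.v / |v| = 2 / sqrt(73) = 0.2341

0.2341


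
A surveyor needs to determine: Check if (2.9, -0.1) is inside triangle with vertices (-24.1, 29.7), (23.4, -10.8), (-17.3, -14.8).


Cross products: AB x AP = -322, BC x BP = -517.49, CA x CP = -998.86
All same sign? yes

Yes, inside


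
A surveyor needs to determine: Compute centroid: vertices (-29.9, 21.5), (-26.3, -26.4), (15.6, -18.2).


Centroid = ((x_A+x_B+x_C)/3, (y_A+y_B+y_C)/3)
= (((-29.9)+(-26.3)+15.6)/3, (21.5+(-26.4)+(-18.2))/3)
= (-13.5333, -7.7)

(-13.5333, -7.7)


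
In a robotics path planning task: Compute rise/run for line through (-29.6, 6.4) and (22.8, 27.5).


slope = (y2-y1)/(x2-x1) = (27.5-6.4)/(22.8-(-29.6)) = 21.1/52.4 = 0.4027

0.4027


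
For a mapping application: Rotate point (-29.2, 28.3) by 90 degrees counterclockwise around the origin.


90° CCW: (x,y) -> (-y, x)
(-29.2,28.3) -> (-28.3, -29.2)

(-28.3, -29.2)


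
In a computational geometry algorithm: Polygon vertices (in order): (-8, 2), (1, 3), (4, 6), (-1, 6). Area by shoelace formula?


Shoelace sum: ((-8)*3 - 1*2) + (1*6 - 4*3) + (4*6 - (-1)*6) + ((-1)*2 - (-8)*6)
= 44
Area = |44|/2 = 22

22


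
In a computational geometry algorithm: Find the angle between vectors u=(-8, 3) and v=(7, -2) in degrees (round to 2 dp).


u.v = -62, |u| = sqrt(73) = 8.544, |v| = sqrt(53) = 7.2801
cos(theta) = u.v/(|u||v|) = -62/sqrt(3869) = -0.996764
theta = acos(-0.996764) = 175.39 degrees

175.39 degrees


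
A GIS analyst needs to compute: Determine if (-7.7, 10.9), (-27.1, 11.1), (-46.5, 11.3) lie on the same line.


Cross product: ((-27.1)-(-7.7))*(11.3-10.9) - (11.1-10.9)*((-46.5)-(-7.7))
= 0

Yes, collinear


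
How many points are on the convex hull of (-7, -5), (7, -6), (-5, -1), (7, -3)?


Convex hull vertices (CCW): (-7, -5), (7, -6), (7, -3), (-5, -1)
Count = 4

4


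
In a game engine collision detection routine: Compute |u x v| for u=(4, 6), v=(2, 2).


|u x v| = |4*2 - 6*2|
= |8 - 12| = 4

4


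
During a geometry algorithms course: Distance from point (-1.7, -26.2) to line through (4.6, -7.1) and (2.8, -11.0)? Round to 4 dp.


|cross product| = 9.81
|line direction| = sqrt(18.45) = 4.2953
Distance = 9.81/sqrt(18.45) = 2.2839

2.2839


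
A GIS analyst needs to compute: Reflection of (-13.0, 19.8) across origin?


Reflection over origin: (x,y) -> (-x,-y)
(-13, 19.8) -> (13, -19.8)

(13, -19.8)


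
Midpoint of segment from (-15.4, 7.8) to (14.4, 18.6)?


M = (((-15.4)+14.4)/2, (7.8+18.6)/2)
= (-0.5, 13.2)

(-0.5, 13.2)


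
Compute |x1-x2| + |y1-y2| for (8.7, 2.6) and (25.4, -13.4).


|8.7-25.4| + |2.6-(-13.4)| = 16.7 + 16 = 32.7

32.7


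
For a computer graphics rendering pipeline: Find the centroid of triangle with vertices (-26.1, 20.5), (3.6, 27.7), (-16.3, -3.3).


Centroid = ((x_A+x_B+x_C)/3, (y_A+y_B+y_C)/3)
= (((-26.1)+3.6+(-16.3))/3, (20.5+27.7+(-3.3))/3)
= (-12.9333, 14.9667)

(-12.9333, 14.9667)


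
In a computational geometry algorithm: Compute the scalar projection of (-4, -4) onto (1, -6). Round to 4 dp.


u.v = 20, |v| = sqrt(37) = 6.0828
Scalar projection = u.v / |v| = 20 / sqrt(37) = 3.288

3.288


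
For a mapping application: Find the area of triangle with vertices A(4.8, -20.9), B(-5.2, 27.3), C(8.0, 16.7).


Area = |x_A(y_B-y_C) + x_B(y_C-y_A) + x_C(y_A-y_B)|/2
= |50.88 + (-195.52) + (-385.6)|/2
= 530.24/2 = 265.12

265.12


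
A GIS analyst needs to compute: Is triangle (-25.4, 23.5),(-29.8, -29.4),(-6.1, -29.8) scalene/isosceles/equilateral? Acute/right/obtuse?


Side lengths squared: AB^2=2817.77, BC^2=561.85, CA^2=3213.38
Sorted: [561.85, 2817.77, 3213.38]
By sides: Scalene, By angles: Acute

Scalene, Acute


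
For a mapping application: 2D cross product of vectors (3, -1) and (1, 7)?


u x v = u_x*v_y - u_y*v_x = 3*7 - (-1)*1
= 21 - (-1) = 22

22


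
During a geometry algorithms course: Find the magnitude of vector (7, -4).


|u| = sqrt(7^2 + (-4)^2) = sqrt(65) = 8.0623

8.0623


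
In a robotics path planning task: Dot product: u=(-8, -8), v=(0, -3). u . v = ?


u . v = u_x*v_x + u_y*v_y = (-8)*0 + (-8)*(-3)
= 0 + 24 = 24

24


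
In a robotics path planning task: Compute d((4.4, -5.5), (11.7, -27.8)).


dx=7.3, dy=-22.3
d^2 = 7.3^2 + (-22.3)^2 = 550.58
d = sqrt(550.58) = 23.4644

23.4644


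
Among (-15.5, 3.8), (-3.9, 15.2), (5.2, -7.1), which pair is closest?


d(P0,P1) = 16.2641, d(P0,P2) = 23.3944, d(P1,P2) = 24.0853
Closest: P0 and P1

Closest pair: (-15.5, 3.8) and (-3.9, 15.2), distance = 16.2641


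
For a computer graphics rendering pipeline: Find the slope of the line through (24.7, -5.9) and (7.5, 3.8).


slope = (y2-y1)/(x2-x1) = (3.8-(-5.9))/(7.5-24.7) = 9.7/(-17.2) = -0.564

-0.564


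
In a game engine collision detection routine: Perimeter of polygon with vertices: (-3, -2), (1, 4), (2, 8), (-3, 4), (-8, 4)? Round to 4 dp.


Sides: (-3, -2)->(1, 4): sqrt(52) = 7.211103, (1, 4)->(2, 8): sqrt(17) = 4.123106, (2, 8)->(-3, 4): sqrt(41) = 6.403124, (-3, 4)->(-8, 4): sqrt(25) = 5, (-8, 4)->(-3, -2): sqrt(61) = 7.81025
Sum = 30.547583
Perimeter = 30.5476

30.5476


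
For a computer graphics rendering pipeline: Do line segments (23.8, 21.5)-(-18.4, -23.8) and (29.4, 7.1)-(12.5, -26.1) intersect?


Cross products: d1=-429.28, d2=-1064.75, d3=861.36, d4=1496.83
d1*d2 < 0 and d3*d4 < 0? no

No, they don't intersect


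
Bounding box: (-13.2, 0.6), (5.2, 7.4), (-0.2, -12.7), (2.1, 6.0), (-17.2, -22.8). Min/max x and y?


x range: [-17.2, 5.2]
y range: [-22.8, 7.4]
Bounding box: (-17.2,-22.8) to (5.2,7.4)

(-17.2,-22.8) to (5.2,7.4)


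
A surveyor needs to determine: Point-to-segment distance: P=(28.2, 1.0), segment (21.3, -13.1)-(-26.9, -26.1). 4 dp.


Project P onto AB: t = 0 (clamped to [0,1])
Closest point on segment: (21.3, -13.1)
Distance: 15.6978

15.6978


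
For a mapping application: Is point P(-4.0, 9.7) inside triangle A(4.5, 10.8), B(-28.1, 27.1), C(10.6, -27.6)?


Cross products: AB x AP = 174.41, BC x BP = 644.89, CA x CP = 333.11
All same sign? yes

Yes, inside


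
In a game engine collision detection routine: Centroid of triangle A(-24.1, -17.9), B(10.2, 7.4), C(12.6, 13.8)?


Centroid = ((x_A+x_B+x_C)/3, (y_A+y_B+y_C)/3)
= (((-24.1)+10.2+12.6)/3, ((-17.9)+7.4+13.8)/3)
= (-0.4333, 1.1)

(-0.4333, 1.1)


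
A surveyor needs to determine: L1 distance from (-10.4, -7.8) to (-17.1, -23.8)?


|(-10.4)-(-17.1)| + |(-7.8)-(-23.8)| = 6.7 + 16 = 22.7

22.7


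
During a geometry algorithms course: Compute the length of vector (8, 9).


|u| = sqrt(8^2 + 9^2) = sqrt(145) = 12.0416

12.0416


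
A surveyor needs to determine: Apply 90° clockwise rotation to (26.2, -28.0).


90° CW: (x,y) -> (y, -x)
(26.2,-28) -> (-28, -26.2)

(-28, -26.2)


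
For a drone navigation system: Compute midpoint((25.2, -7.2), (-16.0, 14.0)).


M = ((25.2+(-16))/2, ((-7.2)+14)/2)
= (4.6, 3.4)

(4.6, 3.4)


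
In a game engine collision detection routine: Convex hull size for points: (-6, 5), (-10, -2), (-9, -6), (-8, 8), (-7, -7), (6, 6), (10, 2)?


Convex hull vertices (CCW): (-10, -2), (-9, -6), (-7, -7), (10, 2), (6, 6), (-8, 8)
Count = 6

6


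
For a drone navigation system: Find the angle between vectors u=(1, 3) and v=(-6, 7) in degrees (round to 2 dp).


u.v = 15, |u| = sqrt(10) = 3.1623, |v| = sqrt(85) = 9.2195
cos(theta) = u.v/(|u||v|) = 15/sqrt(850) = 0.514496
theta = acos(0.514496) = 59.04 degrees

59.04 degrees


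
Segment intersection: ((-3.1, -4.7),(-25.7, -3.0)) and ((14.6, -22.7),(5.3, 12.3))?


Cross products: d1=452.1, d2=1227.29, d3=376.71, d4=-398.48
d1*d2 < 0 and d3*d4 < 0? no

No, they don't intersect


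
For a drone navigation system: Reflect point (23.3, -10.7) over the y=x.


Reflection over y=x: (x,y) -> (y,x)
(23.3, -10.7) -> (-10.7, 23.3)

(-10.7, 23.3)


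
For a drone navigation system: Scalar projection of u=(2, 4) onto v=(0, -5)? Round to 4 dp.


u.v = -20, |v| = sqrt(25) = 5
Scalar projection = u.v / |v| = -20 / sqrt(25) = -4

-4


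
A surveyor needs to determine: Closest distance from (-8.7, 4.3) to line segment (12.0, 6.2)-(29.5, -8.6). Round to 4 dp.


Project P onto AB: t = 0 (clamped to [0,1])
Closest point on segment: (12, 6.2)
Distance: 20.787

20.787


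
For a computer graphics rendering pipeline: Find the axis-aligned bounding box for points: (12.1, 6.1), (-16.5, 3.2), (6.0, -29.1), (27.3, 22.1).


x range: [-16.5, 27.3]
y range: [-29.1, 22.1]
Bounding box: (-16.5,-29.1) to (27.3,22.1)

(-16.5,-29.1) to (27.3,22.1)
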